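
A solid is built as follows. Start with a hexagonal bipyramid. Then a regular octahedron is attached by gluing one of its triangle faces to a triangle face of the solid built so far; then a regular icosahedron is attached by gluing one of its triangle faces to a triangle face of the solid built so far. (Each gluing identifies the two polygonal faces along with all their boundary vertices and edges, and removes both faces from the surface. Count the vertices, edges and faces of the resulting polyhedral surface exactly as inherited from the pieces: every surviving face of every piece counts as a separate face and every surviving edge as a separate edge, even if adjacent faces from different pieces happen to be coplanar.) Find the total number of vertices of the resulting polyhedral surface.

A hexagonal bipyramid: V=8, E=18, F=12.
Attach a regular octahedron (V=6, E=12, F=8) along a 3-gon: merge 3 vertices and 3 edges, delete both glued faces → V=11, E=27, F=18.
Attach a regular icosahedron (V=12, E=30, F=20) along a 3-gon: merge 3 vertices and 3 edges, delete both glued faces → V=20, E=54, F=36.
Check: V − E + F = 20 − 54 + 36 = 2.

20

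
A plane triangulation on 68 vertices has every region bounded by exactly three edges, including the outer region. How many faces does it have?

132

In a plane triangulation 3F = 2E and V − E + F = 2, so F = 2V − 4 = 2·68 − 4 = 132.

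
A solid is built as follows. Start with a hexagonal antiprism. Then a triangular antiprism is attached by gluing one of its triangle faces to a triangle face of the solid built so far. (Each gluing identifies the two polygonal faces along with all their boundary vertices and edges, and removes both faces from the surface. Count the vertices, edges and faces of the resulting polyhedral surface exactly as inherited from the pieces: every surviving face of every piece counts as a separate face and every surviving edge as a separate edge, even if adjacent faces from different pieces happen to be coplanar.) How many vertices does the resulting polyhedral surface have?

A hexagonal antiprism: V=12, E=24, F=14.
Attach a triangular antiprism (V=6, E=12, F=8) along a 3-gon: merge 3 vertices and 3 edges, delete both glued faces → V=15, E=33, F=20.
Check: V − E + F = 15 − 33 + 20 = 2.

15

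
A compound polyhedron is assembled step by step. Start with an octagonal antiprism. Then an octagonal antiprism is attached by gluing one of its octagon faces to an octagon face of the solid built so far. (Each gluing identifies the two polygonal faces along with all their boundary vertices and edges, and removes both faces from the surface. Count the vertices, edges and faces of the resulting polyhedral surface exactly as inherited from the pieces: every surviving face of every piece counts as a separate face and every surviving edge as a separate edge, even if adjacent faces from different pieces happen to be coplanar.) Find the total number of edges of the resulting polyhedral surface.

An octagonal antiprism: V=16, E=32, F=18.
Attach an octagonal antiprism (V=16, E=32, F=18) along an 8-gon: merge 8 vertices and 8 edges, delete both glued faces → V=24, E=56, F=34.
Check: V − E + F = 24 − 56 + 34 = 2.

56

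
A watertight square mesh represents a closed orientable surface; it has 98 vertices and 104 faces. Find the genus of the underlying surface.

4

Every face is a square, so 2E = 4·104 = 416, giving E = 208.
χ = V − E + F = 98 − 208 + 104 = -6.
For a closed orientable surface χ = 2 − 2g, so g = (2 − (-6))/2 = 4.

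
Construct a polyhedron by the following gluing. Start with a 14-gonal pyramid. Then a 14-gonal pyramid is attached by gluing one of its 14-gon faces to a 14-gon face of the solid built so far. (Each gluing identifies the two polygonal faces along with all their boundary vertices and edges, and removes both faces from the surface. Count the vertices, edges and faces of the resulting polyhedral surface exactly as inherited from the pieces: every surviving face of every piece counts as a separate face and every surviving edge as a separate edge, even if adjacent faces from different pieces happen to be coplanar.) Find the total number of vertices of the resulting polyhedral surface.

A 14-gonal pyramid: V=15, E=28, F=15.
Attach a 14-gonal pyramid (V=15, E=28, F=15) along a 14-gon: merge 14 vertices and 14 edges, delete both glued faces → V=16, E=42, F=28.
Check: V − E + F = 16 − 42 + 28 = 2.

16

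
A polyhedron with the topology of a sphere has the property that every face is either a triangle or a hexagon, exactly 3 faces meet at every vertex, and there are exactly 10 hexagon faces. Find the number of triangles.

4

Let x be the number of triangles; then F = 10 + x.
Edge–face incidences: 2E = 6·10 + 3·x = 60 + 3x.
Every vertex has degree 3, so 3V = 2E.
Euler: V − E + F = 2 ⇒ (2E)/3 − E + (10 + x) = 2.
Multiply by 6: 2·(2E) − 3·(2E) + 6·(10 + x) = 12, i.e. 60 + 6x − (60 + 3x) = 12.
Collecting terms: 3x = 12, so x = 4.
Then 2E = 60 + 3·4 = 72, so E = 36, V = 2E/3 = 24, F = 10 + 4 = 14.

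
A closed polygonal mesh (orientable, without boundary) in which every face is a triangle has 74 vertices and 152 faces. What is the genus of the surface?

Every face is a triangle, so 2E = 3·152 = 456, giving E = 228.
χ = V − E + F = 74 − 228 + 152 = -2.
For a closed orientable surface χ = 2 − 2g, so g = (2 − (-2))/2 = 2.

2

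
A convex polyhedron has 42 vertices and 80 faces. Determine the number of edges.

120

Here V − E + F = 2.
E = V + F − (2) = 42 + 80 − (2) = 120.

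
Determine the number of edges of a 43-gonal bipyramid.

129

A bipyramid over an n-gon has 2n triangular faces and n + 2 vertices: V = 43 + 2 = 45, E = 3·43 = 129, F = 2·43 = 86.
Check: V − E + F = 45 − 129 + 86 = 2.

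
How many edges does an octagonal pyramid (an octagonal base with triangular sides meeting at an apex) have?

A pyramid on an n-gon base has one n-gon and n triangles: V = 8 + 1 = 9, E = 2·8 = 16, F = 8 + 1 = 9.
Check: V − E + F = 9 − 16 + 9 = 2.

16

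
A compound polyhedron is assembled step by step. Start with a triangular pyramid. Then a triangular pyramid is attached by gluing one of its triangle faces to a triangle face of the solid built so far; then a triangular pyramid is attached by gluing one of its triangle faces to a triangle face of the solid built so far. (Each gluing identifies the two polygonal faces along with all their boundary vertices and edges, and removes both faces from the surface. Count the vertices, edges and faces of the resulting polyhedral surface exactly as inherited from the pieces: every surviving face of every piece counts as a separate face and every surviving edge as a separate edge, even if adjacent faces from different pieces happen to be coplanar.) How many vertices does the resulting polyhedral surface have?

6

A triangular pyramid: V=4, E=6, F=4.
Attach a triangular pyramid (V=4, E=6, F=4) along a 3-gon: merge 3 vertices and 3 edges, delete both glued faces → V=5, E=9, F=6.
Attach a triangular pyramid (V=4, E=6, F=4) along a 3-gon: merge 3 vertices and 3 edges, delete both glued faces → V=6, E=12, F=8.
Check: V − E + F = 6 − 12 + 8 = 2.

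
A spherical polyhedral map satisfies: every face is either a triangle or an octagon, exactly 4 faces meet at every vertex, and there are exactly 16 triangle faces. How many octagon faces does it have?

2

Let x be the number of octagons; then F = 16 + x.
Edge–face incidences: 2E = 3·16 + 8·x = 48 + 8x.
Every vertex has degree 4, so 4V = 2E.
Euler: V − E + F = 2 ⇒ (2E)/4 − E + (16 + x) = 2.
Multiply by 8: 2·(2E) − 4·(2E) + 8·(16 + x) = 16, i.e. 128 + 8x − 2·(48 + 8x) = 16.
Collecting terms: −8x + 32 = 16, so −8x = −16, so x = 2.
Then 2E = 48 + 8·2 = 64, so E = 32, V = 2E/4 = 16, F = 16 + 2 = 18.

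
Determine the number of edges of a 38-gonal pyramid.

A pyramid on an n-gon base has one n-gon and n triangles: V = 38 + 1 = 39, E = 2·38 = 76, F = 38 + 1 = 39.
Check: V − E + F = 39 − 76 + 39 = 2.

76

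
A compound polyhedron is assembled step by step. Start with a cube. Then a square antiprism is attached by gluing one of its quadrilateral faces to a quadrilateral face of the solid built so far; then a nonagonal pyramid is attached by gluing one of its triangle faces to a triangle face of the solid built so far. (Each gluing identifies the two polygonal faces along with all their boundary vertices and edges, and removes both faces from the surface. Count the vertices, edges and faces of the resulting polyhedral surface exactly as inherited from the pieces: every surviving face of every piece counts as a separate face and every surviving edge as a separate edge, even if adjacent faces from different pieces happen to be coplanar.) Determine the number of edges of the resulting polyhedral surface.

A cube: V=8, E=12, F=6.
Attach a square antiprism (V=8, E=16, F=10) along a 4-gon: merge 4 vertices and 4 edges, delete both glued faces → V=12, E=24, F=14.
Attach a nonagonal pyramid (V=10, E=18, F=10) along a 3-gon: merge 3 vertices and 3 edges, delete both glued faces → V=19, E=39, F=22.
Check: V − E + F = 19 − 39 + 22 = 2.

39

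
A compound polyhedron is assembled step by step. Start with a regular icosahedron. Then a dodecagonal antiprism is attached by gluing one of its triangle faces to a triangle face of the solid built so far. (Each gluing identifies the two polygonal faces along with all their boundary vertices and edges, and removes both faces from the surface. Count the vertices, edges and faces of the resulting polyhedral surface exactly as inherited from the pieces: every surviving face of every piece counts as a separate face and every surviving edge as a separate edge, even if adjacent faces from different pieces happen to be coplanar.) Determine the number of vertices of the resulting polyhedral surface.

33

A regular icosahedron: V=12, E=30, F=20.
Attach a dodecagonal antiprism (V=24, E=48, F=26) along a 3-gon: merge 3 vertices and 3 edges, delete both glued faces → V=33, E=75, F=44.
Check: V − E + F = 33 − 75 + 44 = 2.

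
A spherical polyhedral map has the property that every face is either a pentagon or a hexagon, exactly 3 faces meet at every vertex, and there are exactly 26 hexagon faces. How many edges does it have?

108

Let x be the number of pentagons; then F = 26 + x.
Edge–face incidences: 2E = 6·26 + 5·x = 156 + 5x.
Every vertex has degree 3, so 3V = 2E.
Euler: V − E + F = 2 ⇒ (2E)/3 − E + (26 + x) = 2.
Multiply by 6: 2·(2E) − 3·(2E) + 6·(26 + x) = 12, i.e. 156 + 6x − (156 + 5x) = 12.
Collecting terms: x = 12.
Then 2E = 156 + 5·12 = 216, so E = 108, V = 2E/3 = 72, F = 26 + 12 = 38.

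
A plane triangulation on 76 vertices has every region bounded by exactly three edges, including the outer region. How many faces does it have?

In a plane triangulation 3F = 2E and V − E + F = 2, so F = 2V − 4 = 2·76 − 4 = 148.

148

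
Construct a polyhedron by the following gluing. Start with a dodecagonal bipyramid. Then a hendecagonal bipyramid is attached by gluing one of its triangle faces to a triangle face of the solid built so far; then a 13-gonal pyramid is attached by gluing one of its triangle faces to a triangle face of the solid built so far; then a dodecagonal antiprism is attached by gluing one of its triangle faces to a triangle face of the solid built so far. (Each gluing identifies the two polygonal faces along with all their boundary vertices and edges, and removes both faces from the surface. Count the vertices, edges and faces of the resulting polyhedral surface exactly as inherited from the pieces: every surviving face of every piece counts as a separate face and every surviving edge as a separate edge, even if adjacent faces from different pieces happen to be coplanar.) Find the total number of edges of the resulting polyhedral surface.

134

A dodecagonal bipyramid: V=14, E=36, F=24.
Attach a hendecagonal bipyramid (V=13, E=33, F=22) along a 3-gon: merge 3 vertices and 3 edges, delete both glued faces → V=24, E=66, F=44.
Attach a 13-gonal pyramid (V=14, E=26, F=14) along a 3-gon: merge 3 vertices and 3 edges, delete both glued faces → V=35, E=89, F=56.
Attach a dodecagonal antiprism (V=24, E=48, F=26) along a 3-gon: merge 3 vertices and 3 edges, delete both glued faces → V=56, E=134, F=80.
Check: V − E + F = 56 − 134 + 80 = 2.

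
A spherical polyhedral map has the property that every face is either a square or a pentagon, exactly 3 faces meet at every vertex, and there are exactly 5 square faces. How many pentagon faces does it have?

Let x be the number of pentagons; then F = 5 + x.
Edge–face incidences: 2E = 4·5 + 5·x = 20 + 5x.
Every vertex has degree 3, so 3V = 2E.
Euler: V − E + F = 2 ⇒ (2E)/3 − E + (5 + x) = 2.
Multiply by 6: 2·(2E) − 3·(2E) + 6·(5 + x) = 12, i.e. 30 + 6x − (20 + 5x) = 12.
Collecting terms: x + 10 = 12, so x = 2.
Then 2E = 20 + 5·2 = 30, so E = 15, V = 2E/3 = 10, F = 5 + 2 = 7.

2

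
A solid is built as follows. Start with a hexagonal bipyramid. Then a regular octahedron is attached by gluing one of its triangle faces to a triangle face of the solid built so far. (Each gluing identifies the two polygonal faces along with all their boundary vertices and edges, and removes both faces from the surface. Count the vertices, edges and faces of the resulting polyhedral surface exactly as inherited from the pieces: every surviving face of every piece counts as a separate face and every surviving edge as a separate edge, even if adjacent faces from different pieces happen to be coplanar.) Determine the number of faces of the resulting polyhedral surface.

A hexagonal bipyramid: V=8, E=18, F=12.
Attach a regular octahedron (V=6, E=12, F=8) along a 3-gon: merge 3 vertices and 3 edges, delete both glued faces → V=11, E=27, F=18.
Check: V − E + F = 11 − 27 + 18 = 2.

18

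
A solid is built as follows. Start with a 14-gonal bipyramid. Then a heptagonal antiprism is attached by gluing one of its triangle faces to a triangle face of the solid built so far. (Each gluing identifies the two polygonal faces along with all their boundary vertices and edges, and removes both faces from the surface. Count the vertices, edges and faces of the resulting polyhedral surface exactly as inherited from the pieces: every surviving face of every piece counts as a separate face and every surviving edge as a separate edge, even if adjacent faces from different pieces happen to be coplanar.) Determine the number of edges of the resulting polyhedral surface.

A 14-gonal bipyramid: V=16, E=42, F=28.
Attach a heptagonal antiprism (V=14, E=28, F=16) along a 3-gon: merge 3 vertices and 3 edges, delete both glued faces → V=27, E=67, F=42.
Check: V − E + F = 27 − 67 + 42 = 2.

67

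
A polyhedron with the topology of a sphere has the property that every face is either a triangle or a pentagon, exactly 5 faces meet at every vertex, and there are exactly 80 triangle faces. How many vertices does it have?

60

Let x be the number of pentagons; then F = 80 + x.
Edge–face incidences: 2E = 3·80 + 5·x = 240 + 5x.
Every vertex has degree 5, so 5V = 2E.
Euler: V − E + F = 2 ⇒ (2E)/5 − E + (80 + x) = 2.
Multiply by 10: 2·(2E) − 5·(2E) + 10·(80 + x) = 20, i.e. 800 + 10x − 3·(240 + 5x) = 20.
Collecting terms: −5x + 80 = 20, so −5x = −60, so x = 12.
Then 2E = 240 + 5·12 = 300, so E = 150, V = 2E/5 = 60, F = 80 + 12 = 92.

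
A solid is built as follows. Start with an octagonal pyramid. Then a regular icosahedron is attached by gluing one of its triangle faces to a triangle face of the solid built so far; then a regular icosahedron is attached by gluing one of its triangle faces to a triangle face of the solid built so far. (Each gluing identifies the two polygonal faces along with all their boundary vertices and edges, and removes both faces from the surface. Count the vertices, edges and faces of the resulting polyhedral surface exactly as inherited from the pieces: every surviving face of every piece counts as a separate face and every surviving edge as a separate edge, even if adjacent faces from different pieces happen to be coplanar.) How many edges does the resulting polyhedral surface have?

An octagonal pyramid: V=9, E=16, F=9.
Attach a regular icosahedron (V=12, E=30, F=20) along a 3-gon: merge 3 vertices and 3 edges, delete both glued faces → V=18, E=43, F=27.
Attach a regular icosahedron (V=12, E=30, F=20) along a 3-gon: merge 3 vertices and 3 edges, delete both glued faces → V=27, E=70, F=45.
Check: V − E + F = 27 − 70 + 45 = 2.

70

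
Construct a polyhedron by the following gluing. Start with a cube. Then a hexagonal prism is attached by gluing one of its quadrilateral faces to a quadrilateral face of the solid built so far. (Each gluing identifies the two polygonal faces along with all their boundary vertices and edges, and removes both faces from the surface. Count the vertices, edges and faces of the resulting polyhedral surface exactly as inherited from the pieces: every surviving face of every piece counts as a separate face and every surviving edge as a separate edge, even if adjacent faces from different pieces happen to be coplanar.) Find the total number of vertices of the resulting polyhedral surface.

A cube: V=8, E=12, F=6.
Attach a hexagonal prism (V=12, E=18, F=8) along a 4-gon: merge 4 vertices and 4 edges, delete both glued faces → V=16, E=26, F=12.
Check: V − E + F = 16 − 26 + 12 = 2.

16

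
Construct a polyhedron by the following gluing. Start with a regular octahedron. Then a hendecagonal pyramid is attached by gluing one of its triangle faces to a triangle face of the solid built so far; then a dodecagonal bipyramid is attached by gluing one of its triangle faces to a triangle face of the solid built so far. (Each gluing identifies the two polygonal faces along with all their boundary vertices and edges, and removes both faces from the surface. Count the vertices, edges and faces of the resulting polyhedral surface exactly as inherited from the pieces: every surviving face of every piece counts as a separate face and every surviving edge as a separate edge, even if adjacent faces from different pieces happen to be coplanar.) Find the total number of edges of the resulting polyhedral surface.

64

A regular octahedron: V=6, E=12, F=8.
Attach a hendecagonal pyramid (V=12, E=22, F=12) along a 3-gon: merge 3 vertices and 3 edges, delete both glued faces → V=15, E=31, F=18.
Attach a dodecagonal bipyramid (V=14, E=36, F=24) along a 3-gon: merge 3 vertices and 3 edges, delete both glued faces → V=26, E=64, F=40.
Check: V − E + F = 26 − 64 + 40 = 2.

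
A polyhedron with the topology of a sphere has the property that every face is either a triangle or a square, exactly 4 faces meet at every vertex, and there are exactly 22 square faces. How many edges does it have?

Let x be the number of triangles; then F = 22 + x.
Edge–face incidences: 2E = 4·22 + 3·x = 88 + 3x.
Every vertex has degree 4, so 4V = 2E.
Euler: V − E + F = 2 ⇒ (2E)/4 − E + (22 + x) = 2.
Multiply by 8: 2·(2E) − 4·(2E) + 8·(22 + x) = 16, i.e. 176 + 8x − 2·(88 + 3x) = 16.
Collecting terms: 2x = 16, so x = 8.
Then 2E = 88 + 3·8 = 112, so E = 56, V = 2E/4 = 28, F = 22 + 8 = 30.

56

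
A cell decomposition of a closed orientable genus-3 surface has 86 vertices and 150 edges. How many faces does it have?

60

For a closed orientable surface of genus 3, χ = 2 − 2·3 = -4.
F = -4 − V + E = -4 − 86 + 150 = 60.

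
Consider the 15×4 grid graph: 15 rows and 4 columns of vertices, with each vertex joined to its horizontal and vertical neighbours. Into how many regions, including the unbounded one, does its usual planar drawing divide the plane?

43

The grid has V = 15·4 = 60 vertices and E = 15·3 + 4·14 = 101 edges.
F = 2 − V + E = 2 − 60 + 101 = 43.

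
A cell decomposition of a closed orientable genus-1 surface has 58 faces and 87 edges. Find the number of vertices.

29

For a closed orientable surface of genus 1, χ = 2 − 2·1 = 0.
V = 0 + E − F = 0 + 87 − 58 = 29.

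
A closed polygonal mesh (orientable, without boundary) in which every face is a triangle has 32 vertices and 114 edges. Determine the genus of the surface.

4

Every face is a triangle and each edge borders two faces, so 3F = 2·114, giving F = 76.
χ = V − E + F = 32 − 114 + 76 = -6.
For a closed orientable surface χ = 2 − 2g, so g = (2 − (-6))/2 = 4.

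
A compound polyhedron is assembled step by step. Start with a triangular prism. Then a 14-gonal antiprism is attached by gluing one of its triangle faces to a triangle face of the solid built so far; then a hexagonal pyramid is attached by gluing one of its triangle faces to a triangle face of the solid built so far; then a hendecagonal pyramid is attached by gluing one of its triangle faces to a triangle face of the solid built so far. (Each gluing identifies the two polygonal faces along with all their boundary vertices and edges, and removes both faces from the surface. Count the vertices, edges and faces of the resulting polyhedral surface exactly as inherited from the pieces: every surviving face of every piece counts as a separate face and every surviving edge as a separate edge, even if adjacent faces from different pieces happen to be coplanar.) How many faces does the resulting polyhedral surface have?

A triangular prism: V=6, E=9, F=5.
Attach a 14-gonal antiprism (V=28, E=56, F=30) along a 3-gon: merge 3 vertices and 3 edges, delete both glued faces → V=31, E=62, F=33.
Attach a hexagonal pyramid (V=7, E=12, F=7) along a 3-gon: merge 3 vertices and 3 edges, delete both glued faces → V=35, E=71, F=38.
Attach a hendecagonal pyramid (V=12, E=22, F=12) along a 3-gon: merge 3 vertices and 3 edges, delete both glued faces → V=44, E=90, F=48.
Check: V − E + F = 44 − 90 + 48 = 2.

48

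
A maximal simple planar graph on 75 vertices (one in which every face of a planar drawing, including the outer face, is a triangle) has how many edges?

In a plane triangulation 3F = 2E and V − E + F = 2, so E = 3V − 6 = 3·75 − 6 = 219.

219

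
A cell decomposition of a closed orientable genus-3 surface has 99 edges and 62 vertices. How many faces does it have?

33

For a closed orientable surface of genus 3, χ = 2 − 2·3 = -4.
F = -4 − V + E = -4 − 62 + 99 = 33.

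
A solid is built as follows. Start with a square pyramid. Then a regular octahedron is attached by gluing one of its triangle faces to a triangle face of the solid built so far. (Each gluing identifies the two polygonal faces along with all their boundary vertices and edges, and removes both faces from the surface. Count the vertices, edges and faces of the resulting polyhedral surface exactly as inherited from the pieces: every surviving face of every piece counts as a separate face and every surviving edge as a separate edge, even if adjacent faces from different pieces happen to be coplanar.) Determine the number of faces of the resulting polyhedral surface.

11

A square pyramid: V=5, E=8, F=5.
Attach a regular octahedron (V=6, E=12, F=8) along a 3-gon: merge 3 vertices and 3 edges, delete both glued faces → V=8, E=17, F=11.
Check: V − E + F = 8 − 17 + 11 = 2.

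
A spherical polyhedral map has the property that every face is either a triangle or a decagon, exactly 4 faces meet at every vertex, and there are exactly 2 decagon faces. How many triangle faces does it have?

Let x be the number of triangles; then F = 2 + x.
Edge–face incidences: 2E = 10·2 + 3·x = 20 + 3x.
Every vertex has degree 4, so 4V = 2E.
Euler: V − E + F = 2 ⇒ (2E)/4 − E + (2 + x) = 2.
Multiply by 8: 2·(2E) − 4·(2E) + 8·(2 + x) = 16, i.e. 16 + 8x − 2·(20 + 3x) = 16.
Collecting terms: 2x − 24 = 16, so 2x = 40, so x = 20.
Then 2E = 20 + 3·20 = 80, so E = 40, V = 2E/4 = 20, F = 2 + 20 = 22.

20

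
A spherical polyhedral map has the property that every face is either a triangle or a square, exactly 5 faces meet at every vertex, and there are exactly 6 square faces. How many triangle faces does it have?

32

Let x be the number of triangles; then F = 6 + x.
Edge–face incidences: 2E = 4·6 + 3·x = 24 + 3x.
Every vertex has degree 5, so 5V = 2E.
Euler: V − E + F = 2 ⇒ (2E)/5 − E + (6 + x) = 2.
Multiply by 10: 2·(2E) − 5·(2E) + 10·(6 + x) = 20, i.e. 60 + 10x − 3·(24 + 3x) = 20.
Collecting terms: x − 12 = 20, so x = 32.
Then 2E = 24 + 3·32 = 120, so E = 60, V = 2E/5 = 24, F = 6 + 32 = 38.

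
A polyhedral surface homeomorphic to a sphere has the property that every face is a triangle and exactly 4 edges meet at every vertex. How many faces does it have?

Each face has 3 edges and each edge borders two faces, so 2E = 3F.
Each vertex has degree 4, so 4V = 2E and hence V = 3F/4.
Euler: V − E + F = 2 ⇒ (3F/4) − (3F/2) + F = 2.
Multiply by 8: (6 − 12 + 8)F = 16, i.e. 2F = 16.
So F = 8, E = 3·8/2 = 12, V = 3·8/4 = 6.

8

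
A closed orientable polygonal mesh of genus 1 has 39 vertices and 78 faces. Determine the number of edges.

For a closed orientable surface of genus 1, χ = 2 − 2·1 = 0.
E = V + F − (0) = 39 + 78 − (0) = 117.

117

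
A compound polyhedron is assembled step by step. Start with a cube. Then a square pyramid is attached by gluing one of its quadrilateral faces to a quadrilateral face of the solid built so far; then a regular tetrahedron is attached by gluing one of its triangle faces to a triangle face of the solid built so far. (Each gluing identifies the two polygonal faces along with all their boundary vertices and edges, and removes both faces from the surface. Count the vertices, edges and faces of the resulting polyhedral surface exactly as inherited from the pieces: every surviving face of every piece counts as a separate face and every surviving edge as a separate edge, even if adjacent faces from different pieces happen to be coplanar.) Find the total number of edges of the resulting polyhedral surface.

19

A cube: V=8, E=12, F=6.
Attach a square pyramid (V=5, E=8, F=5) along a 4-gon: merge 4 vertices and 4 edges, delete both glued faces → V=9, E=16, F=9.
Attach a regular tetrahedron (V=4, E=6, F=4) along a 3-gon: merge 3 vertices and 3 edges, delete both glued faces → V=10, E=19, F=11.
Check: V − E + F = 10 − 19 + 11 = 2.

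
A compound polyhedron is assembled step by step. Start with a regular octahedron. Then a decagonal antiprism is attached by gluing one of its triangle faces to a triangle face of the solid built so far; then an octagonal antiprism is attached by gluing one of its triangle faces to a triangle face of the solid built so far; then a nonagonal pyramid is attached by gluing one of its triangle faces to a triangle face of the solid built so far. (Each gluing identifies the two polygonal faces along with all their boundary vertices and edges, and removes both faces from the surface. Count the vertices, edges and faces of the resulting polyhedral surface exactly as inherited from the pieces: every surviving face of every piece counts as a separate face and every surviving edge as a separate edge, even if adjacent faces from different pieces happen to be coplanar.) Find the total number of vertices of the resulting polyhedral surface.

A regular octahedron: V=6, E=12, F=8.
Attach a decagonal antiprism (V=20, E=40, F=22) along a 3-gon: merge 3 vertices and 3 edges, delete both glued faces → V=23, E=49, F=28.
Attach an octagonal antiprism (V=16, E=32, F=18) along a 3-gon: merge 3 vertices and 3 edges, delete both glued faces → V=36, E=78, F=44.
Attach a nonagonal pyramid (V=10, E=18, F=10) along a 3-gon: merge 3 vertices and 3 edges, delete both glued faces → V=43, E=93, F=52.
Check: V − E + F = 43 − 93 + 52 = 2.

43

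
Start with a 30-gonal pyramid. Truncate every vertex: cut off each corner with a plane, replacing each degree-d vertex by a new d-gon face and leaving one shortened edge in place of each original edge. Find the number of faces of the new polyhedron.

62

The base solid has V = 31, E = 60, F = 31.
Truncation replaces each original edge-end by a new vertex, so V′ = 2E = 120.
Each original edge survives, and each old vertex of degree d contributes d new edges; summing degrees gives Σd = 2E, so E′ = E + 2E = 3E = 180.
Each original face survives and each original vertex becomes one new face: F′ = F + V = 62.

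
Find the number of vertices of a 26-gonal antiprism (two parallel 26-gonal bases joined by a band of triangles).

52

An antiprism on an n-gon has two n-gon caps and 2n triangles: V = 2·26 = 52, E = 4·26 = 104, F = 2·26 + 2 = 54.
Check: V − E + F = 52 − 104 + 54 = 2.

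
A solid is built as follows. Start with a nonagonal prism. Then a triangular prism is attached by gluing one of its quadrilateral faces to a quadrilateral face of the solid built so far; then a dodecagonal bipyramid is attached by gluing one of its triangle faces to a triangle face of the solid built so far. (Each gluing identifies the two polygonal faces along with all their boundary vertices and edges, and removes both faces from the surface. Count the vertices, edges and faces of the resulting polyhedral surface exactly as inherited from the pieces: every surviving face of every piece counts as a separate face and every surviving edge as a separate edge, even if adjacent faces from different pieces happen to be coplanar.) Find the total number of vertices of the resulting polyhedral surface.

A nonagonal prism: V=18, E=27, F=11.
Attach a triangular prism (V=6, E=9, F=5) along a 4-gon: merge 4 vertices and 4 edges, delete both glued faces → V=20, E=32, F=14.
Attach a dodecagonal bipyramid (V=14, E=36, F=24) along a 3-gon: merge 3 vertices and 3 edges, delete both glued faces → V=31, E=65, F=36.
Check: V − E + F = 31 − 65 + 36 = 2.

31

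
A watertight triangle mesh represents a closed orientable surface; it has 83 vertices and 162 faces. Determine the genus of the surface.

Every face is a triangle, so 2E = 3·162 = 486, giving E = 243.
χ = V − E + F = 83 − 243 + 162 = 2.
For a closed orientable surface χ = 2 − 2g, so g = (2 − (2))/2 = 0.

0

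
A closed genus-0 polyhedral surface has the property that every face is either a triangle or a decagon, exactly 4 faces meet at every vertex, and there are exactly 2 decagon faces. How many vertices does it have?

Let x be the number of triangles; then F = 2 + x.
Edge–face incidences: 2E = 10·2 + 3·x = 20 + 3x.
Every vertex has degree 4, so 4V = 2E.
Euler: V − E + F = 2 ⇒ (2E)/4 − E + (2 + x) = 2.
Multiply by 8: 2·(2E) − 4·(2E) + 8·(2 + x) = 16, i.e. 16 + 8x − 2·(20 + 3x) = 16.
Collecting terms: 2x − 24 = 16, so 2x = 40, so x = 20.
Then 2E = 20 + 3·20 = 80, so E = 40, V = 2E/4 = 20, F = 2 + 20 = 22.

20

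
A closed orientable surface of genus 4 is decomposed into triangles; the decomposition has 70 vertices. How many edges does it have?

228

χ = 2 − 2·4 = -6, and every face is a triangle so 3F = 2E.
V − E + F = -6 with E = 3F/2 gives 70 − (3/2 − 1)·F = -6, so F = 152 and E = 228.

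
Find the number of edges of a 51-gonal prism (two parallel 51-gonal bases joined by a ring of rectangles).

A prism on an n-gon has two n-gon bases and n rectangular sides: V = 2·51 = 102, E = 3·51 = 153, F = 51 + 2 = 53.

153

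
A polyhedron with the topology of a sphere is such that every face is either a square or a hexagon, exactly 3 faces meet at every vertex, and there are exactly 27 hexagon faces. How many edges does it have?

93

Let x be the number of squares; then F = 27 + x.
Edge–face incidences: 2E = 6·27 + 4·x = 162 + 4x.
Every vertex has degree 3, so 3V = 2E.
Euler: V − E + F = 2 ⇒ (2E)/3 − E + (27 + x) = 2.
Multiply by 6: 2·(2E) − 3·(2E) + 6·(27 + x) = 12, i.e. 162 + 6x − (162 + 4x) = 12.
Collecting terms: 2x = 12, so x = 6.
Then 2E = 162 + 4·6 = 186, so E = 93, V = 2E/3 = 62, F = 27 + 6 = 33.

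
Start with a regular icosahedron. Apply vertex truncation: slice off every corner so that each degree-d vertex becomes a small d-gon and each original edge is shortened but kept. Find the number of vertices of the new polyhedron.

60

The base solid has V = 12, E = 30, F = 20.
Truncation replaces each original edge-end by a new vertex, so V′ = 2E = 60.
Each original edge survives, and each old vertex of degree d contributes d new edges; summing degrees gives Σd = 2E, so E′ = E + 2E = 3E = 90.
Each original face survives and each original vertex becomes one new face: F′ = F + V = 32.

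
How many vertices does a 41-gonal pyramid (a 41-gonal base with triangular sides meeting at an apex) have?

42

A pyramid on an n-gon base has one n-gon and n triangles: V = 41 + 1 = 42, E = 2·41 = 82, F = 41 + 1 = 42.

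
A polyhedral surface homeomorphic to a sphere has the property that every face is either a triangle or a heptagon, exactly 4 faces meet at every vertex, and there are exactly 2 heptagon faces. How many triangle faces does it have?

Let x be the number of triangles; then F = 2 + x.
Edge–face incidences: 2E = 7·2 + 3·x = 14 + 3x.
Every vertex has degree 4, so 4V = 2E.
Euler: V − E + F = 2 ⇒ (2E)/4 − E + (2 + x) = 2.
Multiply by 8: 2·(2E) − 4·(2E) + 8·(2 + x) = 16, i.e. 16 + 8x − 2·(14 + 3x) = 16.
Collecting terms: 2x − 12 = 16, so 2x = 28, so x = 14.
Then 2E = 14 + 3·14 = 56, so E = 28, V = 2E/4 = 14, F = 2 + 14 = 16.

14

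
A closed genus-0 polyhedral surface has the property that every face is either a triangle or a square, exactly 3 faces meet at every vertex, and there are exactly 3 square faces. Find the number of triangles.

Let x be the number of triangles; then F = 3 + x.
Edge–face incidences: 2E = 4·3 + 3·x = 12 + 3x.
Every vertex has degree 3, so 3V = 2E.
Euler: V − E + F = 2 ⇒ (2E)/3 − E + (3 + x) = 2.
Multiply by 6: 2·(2E) − 3·(2E) + 6·(3 + x) = 12, i.e. 18 + 6x − (12 + 3x) = 12.
Collecting terms: 3x + 6 = 12, so 3x = 6, so x = 2.
Then 2E = 12 + 3·2 = 18, so E = 9, V = 2E/3 = 6, F = 3 + 2 = 5.

2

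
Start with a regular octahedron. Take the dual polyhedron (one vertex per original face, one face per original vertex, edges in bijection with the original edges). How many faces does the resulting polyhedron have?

The base solid has V = 6, E = 12, F = 8.
The dual swaps V and F and preserves E: V′ = F = 8, E′ = E = 12, F′ = V = 6.

6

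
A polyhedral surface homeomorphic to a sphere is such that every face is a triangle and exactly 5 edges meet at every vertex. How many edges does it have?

30

Each face has 3 edges and each edge borders two faces, so 2E = 3F.
Each vertex has degree 5, so 5V = 2E and hence V = 3F/5.
Euler: V − E + F = 2 ⇒ (3F/5) − (3F/2) + F = 2.
Multiply by 10: (6 − 15 + 10)F = 20, i.e. 1F = 20.
So F = 20, E = 3·20/2 = 30, V = 3·20/5 = 12.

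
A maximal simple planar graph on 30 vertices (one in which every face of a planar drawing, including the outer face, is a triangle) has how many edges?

In a plane triangulation 3F = 2E and V − E + F = 2, so E = 3V − 6 = 3·30 − 6 = 84.

84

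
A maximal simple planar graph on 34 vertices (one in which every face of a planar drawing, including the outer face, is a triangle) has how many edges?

96

In a plane triangulation 3F = 2E and V − E + F = 2, so E = 3V − 6 = 3·34 − 6 = 96.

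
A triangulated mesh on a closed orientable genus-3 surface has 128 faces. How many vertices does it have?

60

χ = 2 − 2·3 = -4, and every face is a triangle so 3F = 2E.
E = 3·128/2 = 192. Then V = -4 + E − F = -4 + 192 − 128 = 60.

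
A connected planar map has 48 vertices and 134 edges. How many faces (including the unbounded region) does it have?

88

Euler's formula for a connected plane graph: V − E + F = 2, so F = 2 − 48 + 134 = 88.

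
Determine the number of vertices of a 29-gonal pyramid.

30

A pyramid on an n-gon base has one n-gon and n triangles: V = 29 + 1 = 30, E = 2·29 = 58, F = 29 + 1 = 30.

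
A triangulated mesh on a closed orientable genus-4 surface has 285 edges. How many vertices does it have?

89

χ = 2 − 2·4 = -6, and every face is a triangle so 3F = 2E.
F = 2E/3 = 190. Then V = -6 + E − F = -6 + 285 − 190 = 89.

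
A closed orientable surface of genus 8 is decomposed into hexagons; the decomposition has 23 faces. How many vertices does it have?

32

χ = 2 − 2·8 = -14, and every face is a hexagon so 6F = 2E.
E = 6·23/2 = 69. Then V = -14 + E − F = -14 + 69 − 23 = 32.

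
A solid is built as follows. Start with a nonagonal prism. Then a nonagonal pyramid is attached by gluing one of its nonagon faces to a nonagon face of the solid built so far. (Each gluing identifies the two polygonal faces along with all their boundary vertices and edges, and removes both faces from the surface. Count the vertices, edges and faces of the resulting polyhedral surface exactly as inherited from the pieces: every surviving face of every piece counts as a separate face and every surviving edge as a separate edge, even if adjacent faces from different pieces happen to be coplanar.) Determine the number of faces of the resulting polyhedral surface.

19

A nonagonal prism: V=18, E=27, F=11.
Attach a nonagonal pyramid (V=10, E=18, F=10) along a 9-gon: merge 9 vertices and 9 edges, delete both glued faces → V=19, E=36, F=19.
Check: V − E + F = 19 − 36 + 19 = 2.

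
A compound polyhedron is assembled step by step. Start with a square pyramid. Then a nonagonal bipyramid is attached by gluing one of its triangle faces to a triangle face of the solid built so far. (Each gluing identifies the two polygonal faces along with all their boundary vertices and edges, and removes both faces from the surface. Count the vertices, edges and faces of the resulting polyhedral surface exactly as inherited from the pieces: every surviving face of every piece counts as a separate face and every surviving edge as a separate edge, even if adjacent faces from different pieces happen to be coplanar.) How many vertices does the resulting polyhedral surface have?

A square pyramid: V=5, E=8, F=5.
Attach a nonagonal bipyramid (V=11, E=27, F=18) along a 3-gon: merge 3 vertices and 3 edges, delete both glued faces → V=13, E=32, F=21.
Check: V − E + F = 13 − 32 + 21 = 2.

13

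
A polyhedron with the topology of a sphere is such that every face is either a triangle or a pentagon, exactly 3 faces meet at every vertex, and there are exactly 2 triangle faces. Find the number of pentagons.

6

Let x be the number of pentagons; then F = 2 + x.
Edge–face incidences: 2E = 3·2 + 5·x = 6 + 5x.
Every vertex has degree 3, so 3V = 2E.
Euler: V − E + F = 2 ⇒ (2E)/3 − E + (2 + x) = 2.
Multiply by 6: 2·(2E) − 3·(2E) + 6·(2 + x) = 12, i.e. 12 + 6x − (6 + 5x) = 12.
Collecting terms: x + 6 = 12, so x = 6.
Then 2E = 6 + 5·6 = 36, so E = 18, V = 2E/3 = 12, F = 2 + 6 = 8.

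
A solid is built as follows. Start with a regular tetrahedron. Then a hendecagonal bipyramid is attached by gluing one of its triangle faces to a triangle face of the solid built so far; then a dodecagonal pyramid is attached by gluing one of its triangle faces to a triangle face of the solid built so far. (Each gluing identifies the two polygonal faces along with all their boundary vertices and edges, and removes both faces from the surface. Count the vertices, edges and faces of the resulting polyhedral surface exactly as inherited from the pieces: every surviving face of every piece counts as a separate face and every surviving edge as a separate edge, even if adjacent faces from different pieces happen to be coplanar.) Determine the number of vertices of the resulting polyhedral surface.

A regular tetrahedron: V=4, E=6, F=4.
Attach a hendecagonal bipyramid (V=13, E=33, F=22) along a 3-gon: merge 3 vertices and 3 edges, delete both glued faces → V=14, E=36, F=24.
Attach a dodecagonal pyramid (V=13, E=24, F=13) along a 3-gon: merge 3 vertices and 3 edges, delete both glued faces → V=24, E=57, F=35.
Check: V − E + F = 24 − 57 + 35 = 2.

24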